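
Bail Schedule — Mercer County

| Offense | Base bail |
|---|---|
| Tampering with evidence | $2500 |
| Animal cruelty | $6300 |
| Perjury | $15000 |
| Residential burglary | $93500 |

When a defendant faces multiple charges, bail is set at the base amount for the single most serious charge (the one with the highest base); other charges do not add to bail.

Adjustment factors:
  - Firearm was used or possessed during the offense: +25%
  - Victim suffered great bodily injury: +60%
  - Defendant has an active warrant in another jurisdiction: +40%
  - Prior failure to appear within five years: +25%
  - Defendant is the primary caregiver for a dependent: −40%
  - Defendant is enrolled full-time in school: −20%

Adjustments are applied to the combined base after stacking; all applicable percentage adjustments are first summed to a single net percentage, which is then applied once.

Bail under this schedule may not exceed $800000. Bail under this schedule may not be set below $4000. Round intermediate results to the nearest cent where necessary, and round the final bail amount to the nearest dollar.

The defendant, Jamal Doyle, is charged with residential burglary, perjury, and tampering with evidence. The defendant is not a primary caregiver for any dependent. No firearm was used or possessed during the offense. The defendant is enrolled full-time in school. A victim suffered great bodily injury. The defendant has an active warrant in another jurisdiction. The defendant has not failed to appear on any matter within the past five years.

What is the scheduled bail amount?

$168300

Base amounts from the schedule: residential burglary $93500; perjury $15000; tampering with evidence $2500.
Stacking rule: use the highest base only. Highest is residential burglary at $93500. Combined base = $93500.
Net percentage adjustment: +60% +40% −20% = +80%. $93500 × 1.8 = $168300.
$168300 is within the $800000 maximum.
$168300 is at or above the $4000 minimum.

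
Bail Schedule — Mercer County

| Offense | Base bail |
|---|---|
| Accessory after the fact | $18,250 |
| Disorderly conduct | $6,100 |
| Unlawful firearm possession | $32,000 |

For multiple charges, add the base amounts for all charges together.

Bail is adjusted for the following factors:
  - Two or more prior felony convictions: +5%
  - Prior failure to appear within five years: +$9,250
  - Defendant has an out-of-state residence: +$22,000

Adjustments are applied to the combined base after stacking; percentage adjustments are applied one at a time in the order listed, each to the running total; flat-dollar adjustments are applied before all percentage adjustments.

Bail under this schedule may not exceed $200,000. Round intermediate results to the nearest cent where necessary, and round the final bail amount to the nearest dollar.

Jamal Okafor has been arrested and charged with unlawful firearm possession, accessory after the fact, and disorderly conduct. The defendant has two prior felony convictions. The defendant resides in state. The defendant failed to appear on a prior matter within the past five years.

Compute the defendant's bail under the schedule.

Base amounts from the schedule: unlawful firearm possession $32,000; accessory after the fact $18,250; disorderly conduct $6,100.
Stacking rule: sum of all bases. $32,000 + $18,250 + $6,100 = $56,350.
Prior failure to appear within five years (+$9,250 flat): $56,350 + $9,250 = $65,600.
Two or more prior felony convictions (+5%): $65,600 × 1.05 = $68,880.
$68,880 is within the $200,000 maximum.

$68,880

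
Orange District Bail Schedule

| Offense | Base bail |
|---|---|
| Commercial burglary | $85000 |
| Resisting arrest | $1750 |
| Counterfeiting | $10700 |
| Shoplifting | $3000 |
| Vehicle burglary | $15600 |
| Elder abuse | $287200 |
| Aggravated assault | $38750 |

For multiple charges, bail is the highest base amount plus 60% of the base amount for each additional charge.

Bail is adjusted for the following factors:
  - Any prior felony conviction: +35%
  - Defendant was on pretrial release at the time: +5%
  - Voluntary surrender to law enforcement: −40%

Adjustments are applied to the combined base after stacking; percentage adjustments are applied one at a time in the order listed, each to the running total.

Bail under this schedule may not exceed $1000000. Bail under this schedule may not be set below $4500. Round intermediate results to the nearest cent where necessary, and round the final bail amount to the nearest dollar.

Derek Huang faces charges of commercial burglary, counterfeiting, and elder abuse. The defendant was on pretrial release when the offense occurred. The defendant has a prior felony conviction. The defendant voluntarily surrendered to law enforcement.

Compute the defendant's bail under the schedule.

Base amounts from the schedule: commercial burglary $85000; counterfeiting $10700; elder abuse $287200.
Stacking rule: highest base plus 60% of each additional charge. Highest is elder abuse at $287200. Additional: $85000 × 60% = $51000; $10700 × 60% = $6420. Combined base = $287200 + $57420 = $344620.
Any prior felony conviction (+35%): $344620 × 1.35 = $465237.
Defendant was on pretrial release at the time (+5%): $465237 × 1.05 = $488498.85.
Voluntary surrender to law enforcement (−40%): $488498.85 × 0.6 = $293099.31.
$293099.31 is within the $1000000 maximum.
$293099.31 is at or above the $4500 minimum.
Rounded to the nearest dollar: $293099.

$293099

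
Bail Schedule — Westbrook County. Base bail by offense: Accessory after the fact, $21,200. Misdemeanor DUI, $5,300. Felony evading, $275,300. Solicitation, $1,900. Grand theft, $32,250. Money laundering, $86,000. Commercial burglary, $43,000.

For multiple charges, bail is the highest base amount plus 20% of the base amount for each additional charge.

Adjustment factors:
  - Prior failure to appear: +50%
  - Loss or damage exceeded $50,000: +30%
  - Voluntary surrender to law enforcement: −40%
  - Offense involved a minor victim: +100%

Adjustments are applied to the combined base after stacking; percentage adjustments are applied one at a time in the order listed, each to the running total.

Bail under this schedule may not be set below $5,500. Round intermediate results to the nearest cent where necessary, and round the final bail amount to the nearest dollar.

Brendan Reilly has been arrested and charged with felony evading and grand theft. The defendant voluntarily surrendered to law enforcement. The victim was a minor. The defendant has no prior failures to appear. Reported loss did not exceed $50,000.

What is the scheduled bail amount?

$338,100

Base amounts from the schedule: felony evading $275,300; grand theft $32,250.
Stacking rule: highest base plus 20% of each additional charge. Highest is felony evading at $275,300. Additional: $32,250 × 20% = $6,450. Combined base = $275,300 + $6,450 = $281,750.
Voluntary surrender to law enforcement (−40%): $281,750 × 0.6 = $169,050.
Offense involved a minor victim (+100%): $169,050 × 2 = $338,100.
$338,100 is at or above the $5,500 minimum.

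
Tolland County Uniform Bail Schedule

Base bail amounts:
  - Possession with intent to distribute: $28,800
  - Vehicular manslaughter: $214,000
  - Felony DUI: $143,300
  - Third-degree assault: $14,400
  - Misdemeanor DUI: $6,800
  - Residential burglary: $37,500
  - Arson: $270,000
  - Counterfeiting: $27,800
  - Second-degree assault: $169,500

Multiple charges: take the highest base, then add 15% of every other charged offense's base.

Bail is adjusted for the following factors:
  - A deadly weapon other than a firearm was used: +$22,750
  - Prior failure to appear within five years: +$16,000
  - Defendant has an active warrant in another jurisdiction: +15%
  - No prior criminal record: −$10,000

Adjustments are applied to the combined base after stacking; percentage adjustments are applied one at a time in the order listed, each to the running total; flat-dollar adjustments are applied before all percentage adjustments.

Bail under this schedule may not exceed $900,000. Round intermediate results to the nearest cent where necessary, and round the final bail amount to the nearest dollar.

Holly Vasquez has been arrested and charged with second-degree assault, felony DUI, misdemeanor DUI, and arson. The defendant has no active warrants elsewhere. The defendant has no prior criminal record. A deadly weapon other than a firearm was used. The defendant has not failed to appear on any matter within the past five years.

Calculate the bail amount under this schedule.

$330,690

Base amounts from the schedule: second-degree assault $169,500; felony DUI $143,300; misdemeanor DUI $6,800; arson $270,000.
Stacking rule: highest base plus 15% of each additional charge. Highest is arson at $270,000. Additional: $169,500 × 15% = $25,425; $143,300 × 15% = $21,495; $6,800 × 15% = $1,020. Combined base = $270,000 + $47,940 = $317,940.
A deadly weapon other than a firearm was used (+$22,750 flat): $317,940 + $22,750 = $340,690.
No prior criminal record (−$10,000 flat): $340,690 − $10,000 = $330,690.
$330,690 is within the $900,000 maximum.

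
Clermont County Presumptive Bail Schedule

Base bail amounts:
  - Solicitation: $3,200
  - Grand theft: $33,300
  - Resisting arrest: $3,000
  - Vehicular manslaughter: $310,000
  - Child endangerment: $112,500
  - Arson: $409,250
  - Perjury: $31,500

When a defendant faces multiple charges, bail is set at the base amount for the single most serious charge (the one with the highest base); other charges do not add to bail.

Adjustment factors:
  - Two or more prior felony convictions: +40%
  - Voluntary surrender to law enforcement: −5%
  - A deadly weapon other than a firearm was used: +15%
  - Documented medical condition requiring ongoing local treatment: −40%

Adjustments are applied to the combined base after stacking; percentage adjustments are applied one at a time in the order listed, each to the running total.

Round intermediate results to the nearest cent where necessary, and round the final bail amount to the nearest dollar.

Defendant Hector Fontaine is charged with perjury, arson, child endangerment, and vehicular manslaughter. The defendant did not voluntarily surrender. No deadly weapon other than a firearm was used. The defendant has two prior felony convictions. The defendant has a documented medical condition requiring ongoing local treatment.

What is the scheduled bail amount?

Base amounts from the schedule: perjury $31,500; arson $409,250; child endangerment $112,500; vehicular manslaughter $310,000.
Stacking rule: use the highest base only. Highest is arson at $409,250. Combined base = $409,250.
Two or more prior felony convictions (+40%): $409,250 × 1.4 = $572,950.
Documented medical condition requiring ongoing local treatment (−40%): $572,950 × 0.6 = $343,770.

$343,770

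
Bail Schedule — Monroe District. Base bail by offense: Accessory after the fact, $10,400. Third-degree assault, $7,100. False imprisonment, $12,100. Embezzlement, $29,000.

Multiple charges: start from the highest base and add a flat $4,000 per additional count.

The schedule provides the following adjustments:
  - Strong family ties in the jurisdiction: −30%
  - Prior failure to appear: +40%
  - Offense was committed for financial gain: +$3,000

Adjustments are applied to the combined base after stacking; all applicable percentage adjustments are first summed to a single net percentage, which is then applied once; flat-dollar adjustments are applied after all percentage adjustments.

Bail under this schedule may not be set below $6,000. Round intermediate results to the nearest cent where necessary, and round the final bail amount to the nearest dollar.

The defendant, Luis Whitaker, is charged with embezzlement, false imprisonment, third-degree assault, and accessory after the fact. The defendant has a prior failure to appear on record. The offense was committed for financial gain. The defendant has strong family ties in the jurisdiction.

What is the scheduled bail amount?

$48,100

Base amounts from the schedule: embezzlement $29,000; false imprisonment $12,100; third-degree assault $7,100; accessory after the fact $10,400.
Stacking rule: highest base plus $4,000 per additional charge. Highest is embezzlement at $29,000; 3 additional charges → +$12,000. Combined base = $41,000.
Net percentage adjustment: −30% +40% = +10%. $41,000 × 1.1 = $45,100.
Offense was committed for financial gain (+$3,000 flat): $45,100 + $3,000 = $48,100.
$48,100 is at or above the $6,000 minimum.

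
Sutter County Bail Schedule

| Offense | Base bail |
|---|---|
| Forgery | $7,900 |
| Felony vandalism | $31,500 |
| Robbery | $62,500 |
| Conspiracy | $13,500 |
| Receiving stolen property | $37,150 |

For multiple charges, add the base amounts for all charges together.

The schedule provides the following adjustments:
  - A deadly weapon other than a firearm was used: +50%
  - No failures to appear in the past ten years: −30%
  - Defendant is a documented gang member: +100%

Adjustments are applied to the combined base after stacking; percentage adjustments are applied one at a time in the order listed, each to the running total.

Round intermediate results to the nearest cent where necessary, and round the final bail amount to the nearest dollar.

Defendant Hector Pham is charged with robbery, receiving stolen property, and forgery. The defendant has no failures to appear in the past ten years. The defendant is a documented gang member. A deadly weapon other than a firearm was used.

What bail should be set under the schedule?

$225,855

Base amounts from the schedule: robbery $62,500; receiving stolen property $37,150; forgery $7,900.
Stacking rule: sum of all bases. $62,500 + $37,150 + $7,900 = $107,550.
A deadly weapon other than a firearm was used (+50%): $107,550 × 1.5 = $161,325.
No failures to appear in the past ten years (−30%): $161,325 × 0.7 = $112,927.50.
Defendant is a documented gang member (+100%): $112,927.50 × 2 = $225,855.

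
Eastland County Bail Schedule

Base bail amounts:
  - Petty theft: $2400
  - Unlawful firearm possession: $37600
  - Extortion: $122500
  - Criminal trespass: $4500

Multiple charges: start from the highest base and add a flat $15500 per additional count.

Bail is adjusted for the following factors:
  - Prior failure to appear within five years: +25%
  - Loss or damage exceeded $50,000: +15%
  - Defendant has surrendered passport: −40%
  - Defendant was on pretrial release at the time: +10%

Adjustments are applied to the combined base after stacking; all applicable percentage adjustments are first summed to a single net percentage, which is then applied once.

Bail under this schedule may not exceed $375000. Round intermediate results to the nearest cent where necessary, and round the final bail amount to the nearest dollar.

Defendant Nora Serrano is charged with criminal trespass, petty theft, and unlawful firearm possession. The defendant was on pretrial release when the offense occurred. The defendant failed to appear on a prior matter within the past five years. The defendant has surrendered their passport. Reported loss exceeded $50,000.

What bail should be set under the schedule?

Base amounts from the schedule: criminal trespass $4500; petty theft $2400; unlawful firearm possession $37600.
Stacking rule: highest base plus $15500 per additional charge. Highest is unlawful firearm possession at $37600; 2 additional charges → +$31000. Combined base = $68600.
Net percentage adjustment: +25% +15% −40% +10% = +10%. $68600 × 1.1 = $75460.
$75460 is within the $375000 maximum.

$75460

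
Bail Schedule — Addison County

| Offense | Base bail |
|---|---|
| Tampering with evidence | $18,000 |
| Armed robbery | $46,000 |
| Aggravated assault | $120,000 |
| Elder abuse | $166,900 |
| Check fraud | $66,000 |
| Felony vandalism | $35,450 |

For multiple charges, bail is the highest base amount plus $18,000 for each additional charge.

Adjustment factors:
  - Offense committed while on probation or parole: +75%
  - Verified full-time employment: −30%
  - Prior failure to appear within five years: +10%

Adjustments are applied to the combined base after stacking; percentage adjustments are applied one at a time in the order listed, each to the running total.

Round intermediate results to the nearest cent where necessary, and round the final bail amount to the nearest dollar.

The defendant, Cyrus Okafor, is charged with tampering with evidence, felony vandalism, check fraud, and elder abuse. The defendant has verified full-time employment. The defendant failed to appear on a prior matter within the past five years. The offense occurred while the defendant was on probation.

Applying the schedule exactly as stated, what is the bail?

Base amounts from the schedule: tampering with evidence $18,000; felony vandalism $35,450; check fraud $66,000; elder abuse $166,900.
Stacking rule: highest base plus $18,000 per additional charge. Highest is elder abuse at $166,900; 3 additional charges → +$54,000. Combined base = $220,900.
Offense committed while on probation or parole (+75%): $220,900 × 1.75 = $386,575.
Verified full-time employment (−30%): $386,575 × 0.7 = $270,602.50.
Prior failure to appear within five years (+10%): $270,602.50 × 1.1 = $297,662.75.
Rounded to the nearest dollar: $297,663.

$297,663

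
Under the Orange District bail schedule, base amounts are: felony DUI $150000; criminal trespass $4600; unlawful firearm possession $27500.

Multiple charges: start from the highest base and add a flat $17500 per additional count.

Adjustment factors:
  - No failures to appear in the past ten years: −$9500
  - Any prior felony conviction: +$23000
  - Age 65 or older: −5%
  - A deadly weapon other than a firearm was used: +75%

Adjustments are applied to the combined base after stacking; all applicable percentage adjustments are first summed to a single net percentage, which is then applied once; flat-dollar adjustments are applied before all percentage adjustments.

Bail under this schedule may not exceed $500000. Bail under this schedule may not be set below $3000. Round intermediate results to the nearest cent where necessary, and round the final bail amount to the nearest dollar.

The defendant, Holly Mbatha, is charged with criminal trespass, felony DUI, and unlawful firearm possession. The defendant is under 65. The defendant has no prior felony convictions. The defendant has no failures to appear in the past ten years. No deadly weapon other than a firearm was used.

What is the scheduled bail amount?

$175500

Base amounts from the schedule: criminal trespass $4600; felony DUI $150000; unlawful firearm possession $27500.
Stacking rule: highest base plus $17500 per additional charge. Highest is felony DUI at $150000; 2 additional charges → +$35000. Combined base = $185000.
No failures to appear in the past ten years (−$9500 flat): $185000 − $9500 = $175500.
$175500 is within the $500000 maximum.
$175500 is at or above the $3000 minimum.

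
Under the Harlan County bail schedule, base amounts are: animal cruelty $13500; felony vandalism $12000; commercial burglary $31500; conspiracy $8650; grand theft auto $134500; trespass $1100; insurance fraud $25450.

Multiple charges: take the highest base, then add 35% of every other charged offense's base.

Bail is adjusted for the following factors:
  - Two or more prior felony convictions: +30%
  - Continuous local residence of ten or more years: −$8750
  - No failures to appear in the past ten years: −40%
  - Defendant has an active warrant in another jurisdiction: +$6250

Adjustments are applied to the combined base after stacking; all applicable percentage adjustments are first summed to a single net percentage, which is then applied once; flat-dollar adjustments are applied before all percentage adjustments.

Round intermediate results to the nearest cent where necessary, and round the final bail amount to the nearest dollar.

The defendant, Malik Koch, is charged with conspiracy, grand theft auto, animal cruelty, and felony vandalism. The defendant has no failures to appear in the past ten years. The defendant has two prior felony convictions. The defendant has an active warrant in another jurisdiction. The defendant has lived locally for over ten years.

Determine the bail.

Base amounts from the schedule: conspiracy $8650; grand theft auto $134500; animal cruelty $13500; felony vandalism $12000.
Stacking rule: highest base plus 35% of each additional charge. Highest is grand theft auto at $134500. Additional: $8650 × 35% = $3027.50; $13500 × 35% = $4725; $12000 × 35% = $4200. Combined base = $134500 + $11952.50 = $146452.50.
Continuous local residence of ten or more years (−$8750 flat): $146452.50 − $8750 = $137702.50.
Defendant has an active warrant in another jurisdiction (+$6250 flat): $137702.50 + $6250 = $143952.50.
Net percentage adjustment: +30% −40% = −10%. $143952.50 × 0.9 = $129557.25.
Rounded to the nearest dollar: $129557.

$129557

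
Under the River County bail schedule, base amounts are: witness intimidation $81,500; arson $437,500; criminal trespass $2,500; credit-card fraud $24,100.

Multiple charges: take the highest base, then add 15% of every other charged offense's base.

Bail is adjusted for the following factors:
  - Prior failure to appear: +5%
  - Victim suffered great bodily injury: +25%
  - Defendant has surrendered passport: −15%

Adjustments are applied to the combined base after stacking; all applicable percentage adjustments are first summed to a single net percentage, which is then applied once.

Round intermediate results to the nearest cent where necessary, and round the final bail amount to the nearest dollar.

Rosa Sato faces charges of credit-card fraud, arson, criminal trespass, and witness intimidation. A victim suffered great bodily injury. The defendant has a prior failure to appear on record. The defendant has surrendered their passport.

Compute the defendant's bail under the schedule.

$521,772

Base amounts from the schedule: credit-card fraud $24,100; arson $437,500; criminal trespass $2,500; witness intimidation $81,500.
Stacking rule: highest base plus 15% of each additional charge. Highest is arson at $437,500. Additional: $24,100 × 15% = $3,615; $2,500 × 15% = $375; $81,500 × 15% = $12,225. Combined base = $437,500 + $16,215 = $453,715.
Net percentage adjustment: +5% +25% −15% = +15%. $453,715 × 1.15 = $521,772.25.
Rounded to the nearest dollar: $521,772.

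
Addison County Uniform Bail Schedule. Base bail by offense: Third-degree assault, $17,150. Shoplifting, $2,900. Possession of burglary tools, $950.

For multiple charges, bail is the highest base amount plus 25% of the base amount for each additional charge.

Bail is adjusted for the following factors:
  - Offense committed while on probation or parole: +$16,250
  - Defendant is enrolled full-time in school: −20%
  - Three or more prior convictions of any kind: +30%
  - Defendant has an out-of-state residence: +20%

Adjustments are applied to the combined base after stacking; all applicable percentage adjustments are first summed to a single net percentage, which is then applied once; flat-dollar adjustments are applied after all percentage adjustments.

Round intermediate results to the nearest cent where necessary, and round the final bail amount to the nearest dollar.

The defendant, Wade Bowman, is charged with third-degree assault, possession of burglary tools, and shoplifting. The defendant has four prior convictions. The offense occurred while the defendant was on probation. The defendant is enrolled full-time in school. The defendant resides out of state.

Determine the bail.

Base amounts from the schedule: third-degree assault $17,150; possession of burglary tools $950; shoplifting $2,900.
Stacking rule: highest base plus 25% of each additional charge. Highest is third-degree assault at $17,150. Additional: $950 × 25% = $237.50; $2,900 × 25% = $725. Combined base = $17,150 + $962.50 = $18,112.50.
Net percentage adjustment: −20% +30% +20% = +30%. $18,112.50 × 1.3 = $23,546.25.
Offense committed while on probation or parole (+$16,250 flat): $23,546.25 + $16,250 = $39,796.25.
Rounded to the nearest dollar: $39,796.

$39,796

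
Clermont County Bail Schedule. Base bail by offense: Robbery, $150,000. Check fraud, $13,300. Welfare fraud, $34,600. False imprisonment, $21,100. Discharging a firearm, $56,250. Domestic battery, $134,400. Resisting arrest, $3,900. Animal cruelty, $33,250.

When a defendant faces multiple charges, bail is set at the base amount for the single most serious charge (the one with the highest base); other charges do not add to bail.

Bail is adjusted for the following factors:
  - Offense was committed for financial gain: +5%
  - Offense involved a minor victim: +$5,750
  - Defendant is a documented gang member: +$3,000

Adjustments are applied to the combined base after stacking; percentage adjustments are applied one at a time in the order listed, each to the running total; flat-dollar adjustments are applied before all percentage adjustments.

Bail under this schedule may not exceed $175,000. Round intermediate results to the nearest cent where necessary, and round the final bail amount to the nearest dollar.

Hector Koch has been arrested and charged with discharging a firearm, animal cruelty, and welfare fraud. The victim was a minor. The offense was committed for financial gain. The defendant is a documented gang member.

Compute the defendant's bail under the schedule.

$68,250

Base amounts from the schedule: discharging a firearm $56,250; animal cruelty $33,250; welfare fraud $34,600.
Stacking rule: use the highest base only. Highest is discharging a firearm at $56,250. Combined base = $56,250.
Offense involved a minor victim (+$5,750 flat): $56,250 + $5,750 = $62,000.
Defendant is a documented gang member (+$3,000 flat): $62,000 + $3,000 = $65,000.
Offense was committed for financial gain (+5%): $65,000 × 1.05 = $68,250.
$68,250 is within the $175,000 maximum.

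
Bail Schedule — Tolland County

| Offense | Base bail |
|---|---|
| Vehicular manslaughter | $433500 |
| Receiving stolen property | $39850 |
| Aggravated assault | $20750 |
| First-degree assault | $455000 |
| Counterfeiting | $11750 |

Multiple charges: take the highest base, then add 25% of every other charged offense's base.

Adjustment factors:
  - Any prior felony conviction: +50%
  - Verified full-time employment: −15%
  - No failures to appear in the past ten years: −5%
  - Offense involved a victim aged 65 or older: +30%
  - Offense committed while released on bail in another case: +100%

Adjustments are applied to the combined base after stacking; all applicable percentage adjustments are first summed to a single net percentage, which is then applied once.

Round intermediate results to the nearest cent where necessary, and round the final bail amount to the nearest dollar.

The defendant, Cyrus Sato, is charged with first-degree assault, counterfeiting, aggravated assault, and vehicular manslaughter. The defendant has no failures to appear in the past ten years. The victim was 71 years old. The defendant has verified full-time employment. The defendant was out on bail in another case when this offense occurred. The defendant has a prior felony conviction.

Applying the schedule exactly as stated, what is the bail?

Base amounts from the schedule: first-degree assault $455000; counterfeiting $11750; aggravated assault $20750; vehicular manslaughter $433500.
Stacking rule: highest base plus 25% of each additional charge. Highest is first-degree assault at $455000. Additional: $11750 × 25% = $2937.50; $20750 × 25% = $5187.50; $433500 × 25% = $108375. Combined base = $455000 + $116500 = $571500.
Net percentage adjustment: +50% −15% −5% +30% +100% = +160%. $571500 × 2.6 = $1485900.

$1485900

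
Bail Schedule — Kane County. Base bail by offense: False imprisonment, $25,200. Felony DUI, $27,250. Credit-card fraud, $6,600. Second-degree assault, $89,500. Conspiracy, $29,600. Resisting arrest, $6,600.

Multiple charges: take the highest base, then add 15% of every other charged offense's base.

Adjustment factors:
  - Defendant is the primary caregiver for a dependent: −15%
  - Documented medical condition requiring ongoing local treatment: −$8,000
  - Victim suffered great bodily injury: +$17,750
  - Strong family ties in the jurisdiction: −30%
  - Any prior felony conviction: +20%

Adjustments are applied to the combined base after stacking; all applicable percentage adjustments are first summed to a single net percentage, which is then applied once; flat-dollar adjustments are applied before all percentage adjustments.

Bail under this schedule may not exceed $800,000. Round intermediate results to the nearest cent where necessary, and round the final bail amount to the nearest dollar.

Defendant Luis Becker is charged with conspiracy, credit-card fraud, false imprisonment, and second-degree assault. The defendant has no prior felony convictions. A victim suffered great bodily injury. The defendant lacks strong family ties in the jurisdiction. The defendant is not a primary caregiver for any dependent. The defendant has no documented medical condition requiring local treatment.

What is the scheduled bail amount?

$116,460

Base amounts from the schedule: conspiracy $29,600; credit-card fraud $6,600; false imprisonment $25,200; second-degree assault $89,500.
Stacking rule: highest base plus 15% of each additional charge. Highest is second-degree assault at $89,500. Additional: $29,600 × 15% = $4,440; $6,600 × 15% = $990; $25,200 × 15% = $3,780. Combined base = $89,500 + $9,210 = $98,710.
Victim suffered great bodily injury (+$17,750 flat): $98,710 + $17,750 = $116,460.
$116,460 is within the $800,000 maximum.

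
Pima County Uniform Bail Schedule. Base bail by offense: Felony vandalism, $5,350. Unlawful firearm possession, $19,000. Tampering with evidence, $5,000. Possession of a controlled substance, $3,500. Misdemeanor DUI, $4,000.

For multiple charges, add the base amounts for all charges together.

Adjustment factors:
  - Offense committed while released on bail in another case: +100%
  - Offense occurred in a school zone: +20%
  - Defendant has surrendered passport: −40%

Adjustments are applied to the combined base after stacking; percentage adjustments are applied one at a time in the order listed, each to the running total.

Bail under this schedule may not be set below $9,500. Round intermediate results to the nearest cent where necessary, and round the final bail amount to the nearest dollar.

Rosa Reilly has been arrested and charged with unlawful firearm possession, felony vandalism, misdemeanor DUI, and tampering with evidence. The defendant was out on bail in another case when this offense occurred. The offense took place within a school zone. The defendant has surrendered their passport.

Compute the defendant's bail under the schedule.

$48,024

Base amounts from the schedule: unlawful firearm possession $19,000; felony vandalism $5,350; misdemeanor DUI $4,000; tampering with evidence $5,000.
Stacking rule: sum of all bases. $19,000 + $5,350 + $4,000 + $5,000 = $33,350.
Offense committed while released on bail in another case (+100%): $33,350 × 2 = $66,700.
Offense occurred in a school zone (+20%): $66,700 × 1.2 = $80,040.
Defendant has surrendered passport (−40%): $80,040 × 0.6 = $48,024.
$48,024 is at or above the $9,500 minimum.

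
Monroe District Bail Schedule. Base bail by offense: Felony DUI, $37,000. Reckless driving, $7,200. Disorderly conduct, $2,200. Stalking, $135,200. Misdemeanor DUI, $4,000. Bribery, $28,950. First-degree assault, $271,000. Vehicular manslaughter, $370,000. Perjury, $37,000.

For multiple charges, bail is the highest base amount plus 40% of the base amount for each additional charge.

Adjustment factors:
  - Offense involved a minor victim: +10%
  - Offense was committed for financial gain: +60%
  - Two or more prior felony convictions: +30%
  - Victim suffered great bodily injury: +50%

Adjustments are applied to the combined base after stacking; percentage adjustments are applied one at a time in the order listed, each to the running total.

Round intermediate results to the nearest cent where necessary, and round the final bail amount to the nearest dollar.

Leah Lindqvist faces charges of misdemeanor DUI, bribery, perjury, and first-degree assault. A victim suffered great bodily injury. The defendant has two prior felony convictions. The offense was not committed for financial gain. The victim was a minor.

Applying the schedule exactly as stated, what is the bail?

$641,312

Base amounts from the schedule: misdemeanor DUI $4,000; bribery $28,950; perjury $37,000; first-degree assault $271,000.
Stacking rule: highest base plus 40% of each additional charge. Highest is first-degree assault at $271,000. Additional: $4,000 × 40% = $1,600; $28,950 × 40% = $11,580; $37,000 × 40% = $14,800. Combined base = $271,000 + $27,980 = $298,980.
Offense involved a minor victim (+10%): $298,980 × 1.1 = $328,878.
Two or more prior felony convictions (+30%): $328,878 × 1.3 = $427,541.40.
Victim suffered great bodily injury (+50%): $427,541.40 × 1.5 = $641,312.10.
Rounded to the nearest dollar: $641,312.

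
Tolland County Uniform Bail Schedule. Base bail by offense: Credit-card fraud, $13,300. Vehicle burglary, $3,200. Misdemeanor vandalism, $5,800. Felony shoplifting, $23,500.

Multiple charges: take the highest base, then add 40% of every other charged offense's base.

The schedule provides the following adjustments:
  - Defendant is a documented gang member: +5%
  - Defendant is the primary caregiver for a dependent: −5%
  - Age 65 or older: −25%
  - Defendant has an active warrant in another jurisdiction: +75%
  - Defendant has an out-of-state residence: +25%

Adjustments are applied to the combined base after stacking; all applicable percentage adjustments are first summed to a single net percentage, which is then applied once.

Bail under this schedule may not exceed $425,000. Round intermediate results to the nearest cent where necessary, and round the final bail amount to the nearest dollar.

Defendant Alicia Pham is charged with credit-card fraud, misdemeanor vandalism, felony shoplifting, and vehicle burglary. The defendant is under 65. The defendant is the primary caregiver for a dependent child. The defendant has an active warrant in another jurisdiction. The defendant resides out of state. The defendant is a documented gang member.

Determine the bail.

$64,840

Base amounts from the schedule: credit-card fraud $13,300; misdemeanor vandalism $5,800; felony shoplifting $23,500; vehicle burglary $3,200.
Stacking rule: highest base plus 40% of each additional charge. Highest is felony shoplifting at $23,500. Additional: $13,300 × 40% = $5,320; $5,800 × 40% = $2,320; $3,200 × 40% = $1,280. Combined base = $23,500 + $8,920 = $32,420.
Net percentage adjustment: +5% −5% +75% +25% = +100%. $32,420 × 2 = $64,840.
$64,840 is within the $425,000 maximum.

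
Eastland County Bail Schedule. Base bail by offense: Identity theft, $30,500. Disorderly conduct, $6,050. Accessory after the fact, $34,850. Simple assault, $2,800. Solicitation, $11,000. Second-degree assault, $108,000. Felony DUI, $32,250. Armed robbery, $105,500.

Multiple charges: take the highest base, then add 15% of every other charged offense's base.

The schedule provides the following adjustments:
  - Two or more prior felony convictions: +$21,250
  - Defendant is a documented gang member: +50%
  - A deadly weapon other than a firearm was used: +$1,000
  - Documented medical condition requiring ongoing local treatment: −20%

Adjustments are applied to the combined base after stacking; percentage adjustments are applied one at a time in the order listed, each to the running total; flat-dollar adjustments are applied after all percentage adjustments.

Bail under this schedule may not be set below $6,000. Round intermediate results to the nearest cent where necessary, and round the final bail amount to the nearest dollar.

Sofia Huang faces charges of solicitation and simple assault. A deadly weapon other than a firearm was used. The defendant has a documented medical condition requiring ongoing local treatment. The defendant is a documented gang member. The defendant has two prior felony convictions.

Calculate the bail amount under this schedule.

Base amounts from the schedule: solicitation $11,000; simple assault $2,800.
Stacking rule: highest base plus 15% of each additional charge. Highest is solicitation at $11,000. Additional: $2,800 × 15% = $420. Combined base = $11,000 + $420 = $11,420.
Defendant is a documented gang member (+50%): $11,420 × 1.5 = $17,130.
Documented medical condition requiring ongoing local treatment (−20%): $17,130 × 0.8 = $13,704.
Two or more prior felony convictions (+$21,250 flat): $13,704 + $21,250 = $34,954.
A deadly weapon other than a firearm was used (+$1,000 flat): $34,954 + $1,000 = $35,954.
$35,954 is at or above the $6,000 minimum.

$35,954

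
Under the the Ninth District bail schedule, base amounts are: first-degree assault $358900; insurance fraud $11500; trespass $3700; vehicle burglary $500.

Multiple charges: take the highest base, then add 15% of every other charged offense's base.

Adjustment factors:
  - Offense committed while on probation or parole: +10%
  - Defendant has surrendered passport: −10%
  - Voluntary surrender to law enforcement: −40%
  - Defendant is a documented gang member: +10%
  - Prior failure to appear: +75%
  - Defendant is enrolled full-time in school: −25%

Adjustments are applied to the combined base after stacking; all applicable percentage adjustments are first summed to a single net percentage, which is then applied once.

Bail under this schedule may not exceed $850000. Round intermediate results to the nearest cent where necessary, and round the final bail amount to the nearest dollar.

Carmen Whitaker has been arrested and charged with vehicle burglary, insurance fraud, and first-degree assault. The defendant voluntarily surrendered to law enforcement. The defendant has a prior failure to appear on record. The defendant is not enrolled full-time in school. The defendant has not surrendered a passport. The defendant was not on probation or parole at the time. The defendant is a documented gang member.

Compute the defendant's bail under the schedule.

Base amounts from the schedule: vehicle burglary $500; insurance fraud $11500; first-degree assault $358900.
Stacking rule: highest base plus 15% of each additional charge. Highest is first-degree assault at $358900. Additional: $500 × 15% = $75; $11500 × 15% = $1725. Combined base = $358900 + $1800 = $360700.
Net percentage adjustment: −40% +10% +75% = +45%. $360700 × 1.45 = $523015.
$523015 is within the $850000 maximum.

$523015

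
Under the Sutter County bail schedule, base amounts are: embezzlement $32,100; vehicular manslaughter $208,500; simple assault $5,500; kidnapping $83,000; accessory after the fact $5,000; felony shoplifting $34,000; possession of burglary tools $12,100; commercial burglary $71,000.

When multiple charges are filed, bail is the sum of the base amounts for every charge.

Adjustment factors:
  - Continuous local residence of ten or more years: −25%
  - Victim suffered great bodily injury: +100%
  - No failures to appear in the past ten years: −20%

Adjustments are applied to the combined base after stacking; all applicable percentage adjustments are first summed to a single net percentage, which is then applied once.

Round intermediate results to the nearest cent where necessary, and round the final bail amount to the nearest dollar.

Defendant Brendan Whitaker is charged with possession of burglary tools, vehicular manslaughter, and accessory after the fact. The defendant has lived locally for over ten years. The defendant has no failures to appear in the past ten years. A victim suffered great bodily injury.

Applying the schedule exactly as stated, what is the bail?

Base amounts from the schedule: possession of burglary tools $12,100; vehicular manslaughter $208,500; accessory after the fact $5,000.
Stacking rule: sum of all bases. $12,100 + $208,500 + $5,000 = $225,600.
Net percentage adjustment: −25% +100% −20% = +55%. $225,600 × 1.55 = $349,680.

$349,680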